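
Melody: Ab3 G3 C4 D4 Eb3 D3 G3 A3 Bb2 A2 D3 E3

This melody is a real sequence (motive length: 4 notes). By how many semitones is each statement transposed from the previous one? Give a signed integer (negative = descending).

-5

With a 4-note motive the entries are Ab3, Eb3, Bb2, each down a 4th from the previous.
Counting half-steps from Ab3 to Eb3: -5.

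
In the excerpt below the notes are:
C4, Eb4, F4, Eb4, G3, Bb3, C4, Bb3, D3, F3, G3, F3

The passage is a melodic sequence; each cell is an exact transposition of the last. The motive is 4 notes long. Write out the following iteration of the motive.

A2 C3 D3 C3

The 4-note cells begin on C4, G3, D3 — each down a 4th from the last.
So cell 4 is A2 C3 D3 C3.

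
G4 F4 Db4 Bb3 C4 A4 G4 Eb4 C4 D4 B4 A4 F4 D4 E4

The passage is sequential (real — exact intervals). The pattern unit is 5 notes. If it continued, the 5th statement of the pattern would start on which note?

The 5-note cells begin on G4, A4, B4 — each up a 2nd from the last.
Continuing: C#5 → D#5. Statement 5 starts on D#5.

D#5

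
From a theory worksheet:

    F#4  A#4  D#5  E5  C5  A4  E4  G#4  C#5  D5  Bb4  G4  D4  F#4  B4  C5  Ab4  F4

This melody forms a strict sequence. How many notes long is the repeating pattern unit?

18 notes total. Splitting into 3 groups of 6:
F#4 A#4 D#5 E5 C5 A4 | E4 G#4 C#5 D5 Bb4 G4 | D4 F#4 B4 C5 Ab4 F4
Each cell is the previous one down a 2nd — so the unit is 6 notes.

6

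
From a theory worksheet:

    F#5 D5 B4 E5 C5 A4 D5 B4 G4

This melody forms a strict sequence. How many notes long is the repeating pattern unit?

3

9 notes total. Splitting into 3 groups of 3:
F#5 D5 B4 | E5 C5 A4 | D5 B4 G4
Every group is a transposition down a 2nd of the one before; no shorter unit works.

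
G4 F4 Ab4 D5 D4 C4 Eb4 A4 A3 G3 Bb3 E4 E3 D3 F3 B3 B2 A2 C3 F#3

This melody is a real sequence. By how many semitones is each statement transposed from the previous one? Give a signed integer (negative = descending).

-5

With a 4-note motive the entries are G4, D4, A3, E3, B2, each down a 4th from the previous.
Counting half-steps from G4 to D4: -5.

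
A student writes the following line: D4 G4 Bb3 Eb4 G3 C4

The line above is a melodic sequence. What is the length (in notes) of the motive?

Try groups of 2 (3 cells in 6 notes):
D4 G4 | Bb3 Eb4 | G3 C4
That's a consistent down a 3rd shift per cell, and no other grouping gives one.

2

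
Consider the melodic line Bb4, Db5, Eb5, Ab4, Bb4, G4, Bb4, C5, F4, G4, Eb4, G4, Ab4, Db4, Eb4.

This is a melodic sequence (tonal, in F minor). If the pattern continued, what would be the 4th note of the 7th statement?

C3

With 5-note cells, note 4 of each statement runs Ab4, F4, Db4.
Carrying that down a 3rd forward: Bb3 → G3 → Eb3 → C3.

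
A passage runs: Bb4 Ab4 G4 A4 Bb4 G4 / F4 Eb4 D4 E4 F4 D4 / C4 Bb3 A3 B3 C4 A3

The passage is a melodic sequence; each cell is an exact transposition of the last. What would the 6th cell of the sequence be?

With a 6-note motive the entries are Bb4, F4, C4, each down a 4th from the previous.
Continuing the starts: G3 → D3 → A2.
From A2 the exact shape gives A2 G2 F#2 G#2 A2 F#2.

A2 G2 F#2 G#2 A2 F#2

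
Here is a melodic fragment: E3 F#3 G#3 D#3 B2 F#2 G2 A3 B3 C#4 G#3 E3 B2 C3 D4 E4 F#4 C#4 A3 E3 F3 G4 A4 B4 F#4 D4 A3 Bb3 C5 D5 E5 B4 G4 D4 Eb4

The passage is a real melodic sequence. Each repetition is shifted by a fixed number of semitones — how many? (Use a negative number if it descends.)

With a 7-note motive the entries are E3, A3, D4, G4, C5, each up a 4th from the previous.
Counting half-steps from E3 to A3: 5.

5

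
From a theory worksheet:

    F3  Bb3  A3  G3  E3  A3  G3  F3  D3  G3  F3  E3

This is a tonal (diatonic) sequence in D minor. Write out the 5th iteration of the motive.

Bb2 E3 D3 C3

With a 4-note motive the entries are F3, E3, D3, each down a 2nd from the previous.
Carrying on: C3 → Bb2.
So cell 5 is Bb2 E3 D3 C3.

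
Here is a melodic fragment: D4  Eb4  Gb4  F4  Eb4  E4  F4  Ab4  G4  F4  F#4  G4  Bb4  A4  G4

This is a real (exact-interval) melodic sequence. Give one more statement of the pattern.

G#4 A4 C5 B4 A4

Taking 5-note groups, the heads are D4, E4, F#4: the pattern moves up a 2nd.
So cell 4 is G#4 A4 C5 B4 A4.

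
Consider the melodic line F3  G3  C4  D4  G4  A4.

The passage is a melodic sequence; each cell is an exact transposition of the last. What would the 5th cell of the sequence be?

Taking 2-note groups, the heads are F3, C4, G4: the pattern moves up a 5th.
Extending up a 5th: D5 → A5.
Statement 5 starts on A5 and keeps the same exact contour: A5 B5.

A5 B5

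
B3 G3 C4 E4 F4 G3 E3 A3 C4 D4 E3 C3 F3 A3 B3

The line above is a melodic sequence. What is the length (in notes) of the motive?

Try groups of 5 (3 cells in 15 notes):
B3 G3 C4 E4 F4 | G3 E3 A3 C4 D4 | E3 C3 F3 A3 B3
Every group is a transposition down a 3rd of the one before; no shorter unit works.

5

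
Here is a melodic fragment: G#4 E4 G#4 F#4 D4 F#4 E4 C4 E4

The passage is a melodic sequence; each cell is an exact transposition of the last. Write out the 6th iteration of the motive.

Bb3 Gb3 Bb3

The 3-note cells begin on G#4, F#4, E4 — each down a 2nd from the last.
Carrying on: D4 → C4 → Bb3.
From Bb3 the exact shape gives Bb3 Gb3 Bb3.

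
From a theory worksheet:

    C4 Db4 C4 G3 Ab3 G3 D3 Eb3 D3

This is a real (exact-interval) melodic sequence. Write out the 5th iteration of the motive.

Unit = 3 notes; the statements start on C4, G3, D3, moving down a 4th each time.
Carrying on: A2 → E2.
Statement 5 starts on E2 and keeps the same exact contour: E2 F2 E2.

E2 F2 E2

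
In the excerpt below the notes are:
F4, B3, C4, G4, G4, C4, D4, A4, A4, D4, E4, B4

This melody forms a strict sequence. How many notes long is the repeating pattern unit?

There are 12 notes; a 4-note unit gives 3 cells:
F4 B3 C4 G4 | G4 C4 D4 A4 | A4 D4 E4 B4
That's a consistent up a 2nd shift per cell, and no other grouping gives one.

4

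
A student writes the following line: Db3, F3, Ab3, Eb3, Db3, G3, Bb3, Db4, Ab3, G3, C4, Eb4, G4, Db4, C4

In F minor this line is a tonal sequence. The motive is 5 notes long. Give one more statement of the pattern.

With a 5-note motive the entries are Db3, G3, C4, each up a 4th from the previous.
So cell 4 is F4 Ab4 C5 G4 F4.

F4 Ab4 C5 G4 F4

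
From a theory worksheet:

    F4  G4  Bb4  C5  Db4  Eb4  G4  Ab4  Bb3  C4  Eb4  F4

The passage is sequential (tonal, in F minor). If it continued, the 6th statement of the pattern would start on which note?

C3

Unit = 4 notes; the statements start on F4, Db4, Bb3, moving down a 3rd each time.
Continuing: G3 → Eb3 → C3. Statement 6 starts on C3.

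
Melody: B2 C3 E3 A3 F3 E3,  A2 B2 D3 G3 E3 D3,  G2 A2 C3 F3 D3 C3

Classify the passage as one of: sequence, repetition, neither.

sequence

Each 6-note cell is the previous one transposed down a 2nd.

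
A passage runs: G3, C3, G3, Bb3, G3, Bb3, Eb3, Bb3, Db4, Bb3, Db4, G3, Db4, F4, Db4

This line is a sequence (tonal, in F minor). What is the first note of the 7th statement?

Eb5

With a 5-note motive the entries are G3, Bb3, Db4, each up a 3rd from the previous.
Extending the heads up a 3rd: F4 → Ab4 → C5 → Eb5.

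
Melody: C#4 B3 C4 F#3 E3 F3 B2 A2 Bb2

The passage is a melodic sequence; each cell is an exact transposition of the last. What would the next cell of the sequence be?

E2 D2 Eb2

Unit = 3 notes; the statements start on C#4, F#3, B2, moving down a 5th each time.
From E2 the exact shape gives E2 D2 Eb2.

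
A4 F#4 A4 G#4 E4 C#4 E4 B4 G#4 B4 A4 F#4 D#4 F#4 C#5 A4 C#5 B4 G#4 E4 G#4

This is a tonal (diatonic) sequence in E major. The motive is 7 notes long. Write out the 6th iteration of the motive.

The 7-note cells begin on A4, B4, C#5 — each up a 2nd from the last.
Continuing the starts: D#5 → E5 → F#5.
From F#5 the diatonic shape gives F#5 D#5 F#5 E5 C#5 A4 C#5.

F#5 D#5 F#5 E5 C#5 A4 C#5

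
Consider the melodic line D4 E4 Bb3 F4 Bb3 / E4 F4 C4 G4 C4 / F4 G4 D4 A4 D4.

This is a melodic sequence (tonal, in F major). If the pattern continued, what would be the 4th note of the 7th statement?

E5

Grouping in 5s, the 4th note of each cell is F4, G4, A4.
Each moves up a 2nd. Continuing: Bb4 → C5 → D5 → E5.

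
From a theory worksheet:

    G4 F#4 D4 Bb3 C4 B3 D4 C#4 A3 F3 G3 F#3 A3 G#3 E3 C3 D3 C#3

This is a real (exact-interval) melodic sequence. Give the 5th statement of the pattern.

With a 6-note motive the entries are G4, D4, A3, each down a 4th from the previous.
Continuing the starts: E3 → B2.
Statement 5 starts on B2 and keeps the same exact contour: B2 A#2 F#2 D2 E2 D#2.

B2 A#2 F#2 D2 E2 D#2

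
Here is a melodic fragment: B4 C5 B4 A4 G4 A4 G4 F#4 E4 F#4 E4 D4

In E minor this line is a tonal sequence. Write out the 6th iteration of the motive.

F#3 G3 F#3 E3

Taking 4-note groups, the heads are B4, G4, E4: the pattern moves down a 3rd.
Extending down a 3rd: C4 → A3 → F#3.
So cell 6 is F#3 G3 F#3 E3.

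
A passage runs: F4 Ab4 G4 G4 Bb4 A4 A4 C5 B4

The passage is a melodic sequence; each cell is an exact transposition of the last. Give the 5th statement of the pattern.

C#5 E5 D#5

Unit = 3 notes; the statements start on F4, G4, A4, moving up a 2nd each time.
Continuing the starts: B4 → C#5.
Statement 5 starts on C#5 and keeps the same exact contour: C#5 E5 D#5.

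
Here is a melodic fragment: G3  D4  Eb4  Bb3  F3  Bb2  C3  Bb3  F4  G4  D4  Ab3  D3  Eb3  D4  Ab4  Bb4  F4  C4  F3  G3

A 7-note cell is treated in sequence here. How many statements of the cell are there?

21 notes in groups of 7 gives 21/7 = 3 statements.
Starts: G3, Bb3, D4 — each up a 3rd.

3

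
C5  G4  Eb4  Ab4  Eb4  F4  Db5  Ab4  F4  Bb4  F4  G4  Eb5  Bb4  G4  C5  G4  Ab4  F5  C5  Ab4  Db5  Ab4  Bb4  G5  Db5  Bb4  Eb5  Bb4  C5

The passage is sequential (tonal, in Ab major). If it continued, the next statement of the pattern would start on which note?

Taking 6-note groups, the heads are C5, Db5, Eb5, F5, G5: the pattern moves up a 2nd.
One more step up a 2nd gives Ab5.

Ab5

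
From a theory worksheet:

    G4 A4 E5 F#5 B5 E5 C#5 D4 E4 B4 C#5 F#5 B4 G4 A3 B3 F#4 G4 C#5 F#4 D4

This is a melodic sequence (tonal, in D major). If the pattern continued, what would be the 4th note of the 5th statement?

The unit is 7 notes. Position-4 pitches of the 3 shown cells: F#5, C#5, G4.
Each moves down a 4th. Continuing: D4 → A3.

A3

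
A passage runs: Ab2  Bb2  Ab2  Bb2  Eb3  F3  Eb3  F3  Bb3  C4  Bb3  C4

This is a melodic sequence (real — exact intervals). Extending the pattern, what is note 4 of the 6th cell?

A5

Grouping in 4s, the 4th note of each cell is Bb2, F3, C4.
Extending up a 5th: G4 → D5 → A5.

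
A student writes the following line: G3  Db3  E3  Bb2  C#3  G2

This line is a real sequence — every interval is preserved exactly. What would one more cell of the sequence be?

A#2 E2

Unit = 2 notes; the statements start on G3, E3, C#3, moving down a 3rd each time.
So cell 4 is A#2 E2.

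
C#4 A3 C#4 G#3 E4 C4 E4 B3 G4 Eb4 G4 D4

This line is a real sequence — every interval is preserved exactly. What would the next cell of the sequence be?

Bb4 Gb4 Bb4 F4

With a 4-note motive the entries are C#4, E4, G4, each up a 3rd from the previous.
So cell 4 is Bb4 Gb4 Bb4 F4.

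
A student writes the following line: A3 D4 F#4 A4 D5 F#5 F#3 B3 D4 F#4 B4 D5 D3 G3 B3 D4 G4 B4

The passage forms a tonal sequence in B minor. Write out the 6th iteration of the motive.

E2 A2 C#3 E3 A3 C#4

Taking 6-note groups, the heads are A3, F#3, D3: the pattern moves down a 3rd.
Continuing the starts: B2 → G2 → E2.
Statement 6 starts on E2 and keeps the same diatonic contour: E2 A2 C#3 E3 A3 C#4.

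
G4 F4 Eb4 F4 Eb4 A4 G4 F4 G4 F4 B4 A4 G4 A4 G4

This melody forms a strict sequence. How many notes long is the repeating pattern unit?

5

15 notes total. Splitting into 3 groups of 5:
G4 F4 Eb4 F4 Eb4 | A4 G4 F4 G4 F4 | B4 A4 G4 A4 G4
Every group is a transposition up a 2nd of the one before; no shorter unit works.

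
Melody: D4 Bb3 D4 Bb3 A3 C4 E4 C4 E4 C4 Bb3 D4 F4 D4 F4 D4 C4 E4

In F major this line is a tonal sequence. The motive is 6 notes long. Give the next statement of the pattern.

G4 E4 G4 E4 D4 F4

Unit = 6 notes; the statements start on D4, E4, F4, moving up a 2nd each time.
Statement 4 starts on G4 and keeps the same diatonic contour: G4 E4 G4 E4 D4 F4.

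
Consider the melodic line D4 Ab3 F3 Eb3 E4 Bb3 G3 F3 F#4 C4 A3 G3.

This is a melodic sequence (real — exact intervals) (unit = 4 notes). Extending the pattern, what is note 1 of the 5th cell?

The unit is 4 notes. Position-1 pitches of the 3 shown cells: D4, E4, F#4.
Extending up a 2nd: G#4 → A#4.

A#4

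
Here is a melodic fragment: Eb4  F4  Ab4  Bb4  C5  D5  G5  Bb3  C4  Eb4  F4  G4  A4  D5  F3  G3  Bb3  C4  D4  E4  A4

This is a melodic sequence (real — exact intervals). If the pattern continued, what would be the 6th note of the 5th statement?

F#3

With 7-note cells, note 6 of each statement runs D5, A4, E4.
Each moves down a 4th. Continuing: B3 → F#3.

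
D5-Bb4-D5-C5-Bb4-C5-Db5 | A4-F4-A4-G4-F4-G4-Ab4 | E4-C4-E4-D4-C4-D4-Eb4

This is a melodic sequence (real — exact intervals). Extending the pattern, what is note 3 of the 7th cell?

G#2

The unit is 7 notes. Position-3 pitches of the 3 shown cells: D5, A4, E4.
Extending down a 4th: B3 → F#3 → C#3 → G#2.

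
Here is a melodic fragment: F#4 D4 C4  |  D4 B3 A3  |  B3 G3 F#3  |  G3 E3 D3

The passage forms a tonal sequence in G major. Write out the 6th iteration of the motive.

C3 A2 G2

Taking 3-note groups, the heads are F#4, D4, B3, G3: the pattern moves down a 3rd.
Extending down a 3rd: E3 → C3.
So cell 6 is C3 A2 G2.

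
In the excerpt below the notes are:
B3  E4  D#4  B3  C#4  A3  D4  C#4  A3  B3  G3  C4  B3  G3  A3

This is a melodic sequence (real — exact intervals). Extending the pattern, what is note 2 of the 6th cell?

With 5-note cells, note 2 of each statement runs E4, D4, C4.
Extending down a 2nd: Bb3 → Ab3 → Gb3.

Gb3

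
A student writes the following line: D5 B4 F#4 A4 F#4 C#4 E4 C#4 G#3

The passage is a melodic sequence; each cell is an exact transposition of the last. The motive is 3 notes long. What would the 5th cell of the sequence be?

Taking 3-note groups, the heads are D5, A4, E4: the pattern moves down a 4th.
Extending down a 4th: B3 → F#3.
From F#3 the exact shape gives F#3 D#3 A#2.

F#3 D#3 A#2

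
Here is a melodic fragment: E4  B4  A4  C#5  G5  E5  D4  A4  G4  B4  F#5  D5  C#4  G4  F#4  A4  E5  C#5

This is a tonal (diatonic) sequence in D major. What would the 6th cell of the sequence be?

G3 D4 C#4 E4 B4 G4

Taking 6-note groups, the heads are E4, D4, C#4: the pattern moves down a 2nd.
Continuing the starts: B3 → A3 → G3.
Statement 6 starts on G3 and keeps the same diatonic contour: G3 D4 C#4 E4 B4 G4.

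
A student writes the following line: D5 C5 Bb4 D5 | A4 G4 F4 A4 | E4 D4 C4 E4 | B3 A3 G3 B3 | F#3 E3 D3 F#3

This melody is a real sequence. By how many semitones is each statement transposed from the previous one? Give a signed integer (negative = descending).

With a 4-note motive the entries are D5, A4, E4, B3, F#3, each down a 4th from the previous.
D5→A4 is 69 − 74 = -5 semitones.

-5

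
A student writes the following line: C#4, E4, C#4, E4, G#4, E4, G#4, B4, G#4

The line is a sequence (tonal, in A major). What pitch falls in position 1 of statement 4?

B4

The unit is 3 notes. Position-1 pitches of the 3 shown cells: C#4, E4, G#4.
Each moves up a 3rd; the next is B4.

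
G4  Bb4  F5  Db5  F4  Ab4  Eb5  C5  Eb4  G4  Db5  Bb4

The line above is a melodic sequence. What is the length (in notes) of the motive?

There are 12 notes; a 4-note unit gives 3 cells:
G4 Bb4 F5 Db5 | F4 Ab4 Eb5 C5 | Eb4 G4 Db5 Bb4
Every group is a transposition down a 2nd of the one before; no shorter unit works.

4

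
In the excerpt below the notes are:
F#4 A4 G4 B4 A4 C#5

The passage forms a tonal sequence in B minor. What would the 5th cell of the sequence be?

C#5 E5

The 2-note cells begin on F#4, G4, A4 — each up a 2nd from the last.
Continuing the starts: B4 → C#5.
Statement 5 starts on C#5 and keeps the same diatonic contour: C#5 E5.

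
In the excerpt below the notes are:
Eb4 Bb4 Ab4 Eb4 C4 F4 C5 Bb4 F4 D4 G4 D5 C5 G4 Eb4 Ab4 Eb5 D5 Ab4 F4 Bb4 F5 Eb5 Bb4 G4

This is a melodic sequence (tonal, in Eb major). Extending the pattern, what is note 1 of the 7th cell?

The unit is 5 notes. Position-1 pitches of the 5 shown cells: Eb4, F4, G4, Ab4, Bb4.
Each moves up a 2nd. Continuing: C5 → D5.

D5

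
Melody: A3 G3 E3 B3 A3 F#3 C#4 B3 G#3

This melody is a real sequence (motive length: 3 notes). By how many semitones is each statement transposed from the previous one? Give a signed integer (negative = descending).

Unit = 3 notes; the statements start on A3, B3, C#4, moving up a 2nd each time.
Counting half-steps from A3 to B3: 2.

2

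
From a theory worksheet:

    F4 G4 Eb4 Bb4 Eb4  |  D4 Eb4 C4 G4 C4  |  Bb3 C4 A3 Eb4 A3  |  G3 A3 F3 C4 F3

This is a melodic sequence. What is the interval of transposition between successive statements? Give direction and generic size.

down a 3rd

The 5-note cells begin on F4, D4, Bb3, G3 — each down a 3rd from the last.
F4 to D4 is down a 3rd.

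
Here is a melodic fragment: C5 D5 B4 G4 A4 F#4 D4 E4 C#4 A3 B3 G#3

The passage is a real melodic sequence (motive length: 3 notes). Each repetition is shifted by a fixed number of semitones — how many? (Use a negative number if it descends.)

Taking 3-note groups, the heads are C5, G4, D4, A3: the pattern moves down a 4th.
C5 to G4 spans -5 semitones.

-5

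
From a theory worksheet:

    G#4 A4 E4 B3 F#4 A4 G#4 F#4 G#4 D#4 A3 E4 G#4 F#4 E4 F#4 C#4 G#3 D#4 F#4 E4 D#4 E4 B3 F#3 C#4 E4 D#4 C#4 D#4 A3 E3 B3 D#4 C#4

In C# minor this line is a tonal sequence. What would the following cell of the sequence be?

B3 C#4 G#3 D#3 A3 C#4 B3

Taking 7-note groups, the heads are G#4, F#4, E4, D#4, C#4: the pattern moves down a 2nd.
From B3 the diatonic shape gives B3 C#4 G#3 D#3 A3 C#4 B3.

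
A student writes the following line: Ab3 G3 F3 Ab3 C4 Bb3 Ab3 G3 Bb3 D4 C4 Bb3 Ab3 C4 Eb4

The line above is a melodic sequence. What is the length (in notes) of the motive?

15 notes total. Splitting into 3 groups of 5:
Ab3 G3 F3 Ab3 C4 | Bb3 Ab3 G3 Bb3 D4 | C4 Bb3 Ab3 C4 Eb4
That's a consistent up a 2nd shift per cell, and no other grouping gives one.

5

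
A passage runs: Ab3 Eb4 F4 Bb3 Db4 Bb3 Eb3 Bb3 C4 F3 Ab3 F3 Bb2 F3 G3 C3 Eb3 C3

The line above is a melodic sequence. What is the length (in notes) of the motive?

6

18 notes total. Splitting into 3 groups of 6:
Ab3 Eb4 F4 Bb3 Db4 Bb3 | Eb3 Bb3 C4 F3 Ab3 F3 | Bb2 F3 G3 C3 Eb3 C3
That's a consistent down a 4th shift per cell, and no other grouping gives one.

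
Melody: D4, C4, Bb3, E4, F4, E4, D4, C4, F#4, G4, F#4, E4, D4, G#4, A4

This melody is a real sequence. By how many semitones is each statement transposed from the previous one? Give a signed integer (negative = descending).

Unit = 5 notes; the statements start on D4, E4, F#4, moving up a 2nd each time.
Counting half-steps from D4 to E4: 2.

2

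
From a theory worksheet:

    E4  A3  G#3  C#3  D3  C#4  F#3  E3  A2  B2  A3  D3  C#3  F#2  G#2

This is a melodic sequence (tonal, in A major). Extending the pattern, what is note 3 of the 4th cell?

With 5-note cells, note 3 of each statement runs G#3, E3, C#3.
Each moves down a 3rd; the next is A2.

A2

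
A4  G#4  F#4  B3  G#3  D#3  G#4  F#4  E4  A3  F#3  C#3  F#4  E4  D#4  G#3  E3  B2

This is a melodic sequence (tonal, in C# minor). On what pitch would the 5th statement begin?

D#4

With a 6-note motive the entries are A4, G#4, F#4, each down a 2nd from the previous.
Extending the heads down a 2nd: E4 → D#4.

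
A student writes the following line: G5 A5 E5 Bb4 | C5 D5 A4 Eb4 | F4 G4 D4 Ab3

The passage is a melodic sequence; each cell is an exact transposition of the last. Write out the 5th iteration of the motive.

Eb3 F3 C3 Gb2

The 4-note cells begin on G5, C5, F4 — each down a 5th from the last.
Extending down a 5th: Bb3 → Eb3.
From Eb3 the exact shape gives Eb3 F3 C3 Gb2.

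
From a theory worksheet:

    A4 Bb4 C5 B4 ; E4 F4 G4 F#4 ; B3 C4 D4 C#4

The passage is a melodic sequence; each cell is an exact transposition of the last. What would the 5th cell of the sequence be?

C#3 D3 E3 D#3

Unit = 4 notes; the statements start on A4, E4, B3, moving down a 4th each time.
Continuing the starts: F#3 → C#3.
Statement 5 starts on C#3 and keeps the same exact contour: C#3 D3 E3 D#3.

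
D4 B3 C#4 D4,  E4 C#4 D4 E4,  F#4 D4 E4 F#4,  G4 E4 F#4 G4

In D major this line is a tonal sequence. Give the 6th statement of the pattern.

B4 G4 A4 B4

Taking 4-note groups, the heads are D4, E4, F#4, G4: the pattern moves up a 2nd.
Continuing the starts: A4 → B4.
Statement 6 starts on B4 and keeps the same diatonic contour: B4 G4 A4 B4.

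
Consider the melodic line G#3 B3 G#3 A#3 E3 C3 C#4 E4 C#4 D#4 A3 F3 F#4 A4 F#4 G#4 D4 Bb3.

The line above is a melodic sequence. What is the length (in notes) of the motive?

There are 18 notes; a 6-note unit gives 3 cells:
G#3 B3 G#3 A#3 E3 C3 | C#4 E4 C#4 D#4 A3 F3 | F#4 A4 F#4 G#4 D4 Bb3
That's a consistent up a 4th shift per cell, and no other grouping gives one.

6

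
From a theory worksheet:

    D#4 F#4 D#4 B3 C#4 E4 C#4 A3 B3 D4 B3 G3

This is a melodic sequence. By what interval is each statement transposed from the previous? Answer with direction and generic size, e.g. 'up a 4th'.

The 4-note cells begin on D#4, C#4, B3 — each down a 2nd from the last.
D#4 to C#4 is down a 2nd.

down a 2nd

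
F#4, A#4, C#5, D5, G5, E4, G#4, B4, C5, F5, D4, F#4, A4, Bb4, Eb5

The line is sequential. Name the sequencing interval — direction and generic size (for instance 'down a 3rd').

With a 5-note motive the entries are F#4, E4, D4, each down a 2nd from the previous.
F#4 to E4 is down a 2nd.

down a 2nd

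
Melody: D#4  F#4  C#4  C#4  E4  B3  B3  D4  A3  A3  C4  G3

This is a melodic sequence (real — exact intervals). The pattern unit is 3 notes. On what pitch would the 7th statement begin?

The 3-note cells begin on D#4, C#4, B3, A3 — each down a 2nd from the last.
Extending the heads down a 2nd: G3 → F3 → Eb3.

Eb3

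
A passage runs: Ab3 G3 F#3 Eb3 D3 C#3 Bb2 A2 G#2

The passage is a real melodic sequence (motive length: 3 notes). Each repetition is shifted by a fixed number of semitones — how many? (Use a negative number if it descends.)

The 3-note cells begin on Ab3, Eb3, Bb2 — each down a 4th from the last.
Ab3 to Eb3 spans -5 semitones.

-5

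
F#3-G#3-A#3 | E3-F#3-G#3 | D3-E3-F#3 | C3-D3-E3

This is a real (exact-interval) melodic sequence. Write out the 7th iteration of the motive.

Gb2 Ab2 Bb2

Unit = 3 notes; the statements start on F#3, E3, D3, C3, moving down a 2nd each time.
Extending down a 2nd: Bb2 → Ab2 → Gb2.
From Gb2 the exact shape gives Gb2 Ab2 Bb2.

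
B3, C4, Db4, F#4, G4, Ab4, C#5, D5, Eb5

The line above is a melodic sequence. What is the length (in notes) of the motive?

3

There are 9 notes; a 3-note unit gives 3 cells:
B3 C4 Db4 | F#4 G4 Ab4 | C#5 D5 Eb5
Every group is a transposition up a 5th of the one before; no shorter unit works.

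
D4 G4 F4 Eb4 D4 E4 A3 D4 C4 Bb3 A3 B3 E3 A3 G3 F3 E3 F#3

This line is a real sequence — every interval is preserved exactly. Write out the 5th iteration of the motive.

F#2 B2 A2 G2 F#2 G#2

With a 6-note motive the entries are D4, A3, E3, each down a 4th from the previous.
Extending down a 4th: B2 → F#2.
Statement 5 starts on F#2 and keeps the same exact contour: F#2 B2 A2 G2 F#2 G#2.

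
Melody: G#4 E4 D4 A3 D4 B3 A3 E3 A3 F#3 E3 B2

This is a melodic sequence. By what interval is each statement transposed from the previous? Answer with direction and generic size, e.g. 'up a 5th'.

down a 4th

Taking 4-note groups, the heads are G#4, D4, A3: the pattern moves down a 4th.
G#4 to D4 is down a 4th.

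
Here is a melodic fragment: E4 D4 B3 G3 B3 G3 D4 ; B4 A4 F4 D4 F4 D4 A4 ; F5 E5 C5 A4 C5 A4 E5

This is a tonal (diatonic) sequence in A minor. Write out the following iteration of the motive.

C6 B5 G5 E5 G5 E5 B5

With a 7-note motive the entries are E4, B4, F5, each up a 5th from the previous.
From C6 the diatonic shape gives C6 B5 G5 E5 G5 E5 B5.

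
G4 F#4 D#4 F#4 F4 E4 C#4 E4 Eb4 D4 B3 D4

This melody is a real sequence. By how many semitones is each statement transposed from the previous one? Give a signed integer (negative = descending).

With a 4-note motive the entries are G4, F4, Eb4, each down a 2nd from the previous.
G4 to F4 spans -2 semitones.

-2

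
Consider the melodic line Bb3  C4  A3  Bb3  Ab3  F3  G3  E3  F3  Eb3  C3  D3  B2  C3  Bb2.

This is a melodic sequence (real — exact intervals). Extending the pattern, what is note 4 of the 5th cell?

D2

The unit is 5 notes. Position-4 pitches of the 3 shown cells: Bb3, F3, C3.
Carrying that down a 4th forward: G2 → D2.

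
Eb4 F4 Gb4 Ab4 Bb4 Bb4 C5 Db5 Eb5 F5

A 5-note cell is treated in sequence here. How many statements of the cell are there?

2

10 notes in groups of 5 gives 10/5 = 2 statements.
Starts: Eb4, Bb4 — each up a 5th.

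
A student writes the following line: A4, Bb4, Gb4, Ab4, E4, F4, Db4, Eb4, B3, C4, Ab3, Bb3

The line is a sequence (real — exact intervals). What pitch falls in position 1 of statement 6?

G#2

The unit is 4 notes. Position-1 pitches of the 3 shown cells: A4, E4, B3.
Carrying that down a 4th forward: F#3 → C#3 → G#2.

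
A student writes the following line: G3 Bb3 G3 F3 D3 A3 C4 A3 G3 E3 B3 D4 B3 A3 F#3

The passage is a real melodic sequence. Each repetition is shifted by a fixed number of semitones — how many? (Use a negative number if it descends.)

With a 5-note motive the entries are G3, A3, B3, each up a 2nd from the previous.
G3 to A3 spans +2 semitones.

2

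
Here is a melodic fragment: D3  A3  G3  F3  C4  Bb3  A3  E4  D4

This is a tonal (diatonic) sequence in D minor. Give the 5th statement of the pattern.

E4 Bb4 A4

With a 3-note motive the entries are D3, F3, A3, each up a 3rd from the previous.
Carrying on: C4 → E4.
Statement 5 starts on E4 and keeps the same diatonic contour: E4 Bb4 A4.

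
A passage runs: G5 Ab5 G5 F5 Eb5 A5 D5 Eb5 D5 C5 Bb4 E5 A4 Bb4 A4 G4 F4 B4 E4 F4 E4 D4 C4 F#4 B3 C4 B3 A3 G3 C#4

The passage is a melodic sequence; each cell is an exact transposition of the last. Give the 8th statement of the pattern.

With a 6-note motive the entries are G5, D5, A4, E4, B3, each down a 4th from the previous.
Continuing the starts: F#3 → C#3 → G#2.
Statement 8 starts on G#2 and keeps the same exact contour: G#2 A2 G#2 F#2 E2 A#2.

G#2 A2 G#2 F#2 E2 A#2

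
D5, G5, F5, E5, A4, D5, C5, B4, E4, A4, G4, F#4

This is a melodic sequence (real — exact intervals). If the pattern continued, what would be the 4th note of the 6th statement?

Grouping in 4s, the 4th note of each cell is E5, B4, F#4.
Each moves down a 4th. Continuing: C#4 → G#3 → D#3.

D#3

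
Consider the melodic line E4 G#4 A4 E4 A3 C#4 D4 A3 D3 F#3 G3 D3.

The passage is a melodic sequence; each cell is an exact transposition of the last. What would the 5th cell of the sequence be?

C2 E2 F2 C2

Unit = 4 notes; the statements start on E4, A3, D3, moving down a 5th each time.
Extending down a 5th: G2 → C2.
Statement 5 starts on C2 and keeps the same exact contour: C2 E2 F2 C2.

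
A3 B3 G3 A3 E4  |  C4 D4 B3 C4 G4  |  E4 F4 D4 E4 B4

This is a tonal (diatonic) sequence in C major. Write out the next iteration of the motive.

G4 A4 F4 G4 D5

With a 5-note motive the entries are A3, C4, E4, each up a 3rd from the previous.
From G4 the diatonic shape gives G4 A4 F4 G4 D5.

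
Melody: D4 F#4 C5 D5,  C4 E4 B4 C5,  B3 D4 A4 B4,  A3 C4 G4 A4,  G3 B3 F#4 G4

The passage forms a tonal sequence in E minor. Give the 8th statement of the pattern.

D3 F#3 C4 D4

Taking 4-note groups, the heads are D4, C4, B3, A3, G3: the pattern moves down a 2nd.
Carrying on: F#3 → E3 → D3.
So cell 8 is D3 F#3 C4 D4.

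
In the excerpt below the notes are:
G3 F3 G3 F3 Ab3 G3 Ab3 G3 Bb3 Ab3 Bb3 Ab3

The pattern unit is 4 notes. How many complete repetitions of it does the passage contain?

12 notes in groups of 4 gives 12/4 = 3 statements.
Starts: G3, Ab3, Bb3 — each up a 2nd.

3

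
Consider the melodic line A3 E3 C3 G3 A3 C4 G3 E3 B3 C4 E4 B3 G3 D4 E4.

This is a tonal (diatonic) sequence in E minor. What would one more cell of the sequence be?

With a 5-note motive the entries are A3, C4, E4, each up a 3rd from the previous.
Statement 4 starts on G4 and keeps the same diatonic contour: G4 D4 B3 F#4 G4.

G4 D4 B3 F#4 G4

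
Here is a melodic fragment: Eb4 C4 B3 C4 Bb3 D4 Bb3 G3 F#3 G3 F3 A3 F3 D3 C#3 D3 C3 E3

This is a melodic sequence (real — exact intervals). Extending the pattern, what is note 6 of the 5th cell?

With 6-note cells, note 6 of each statement runs D4, A3, E3.
Each moves down a 4th. Continuing: B2 → F#2.

F#2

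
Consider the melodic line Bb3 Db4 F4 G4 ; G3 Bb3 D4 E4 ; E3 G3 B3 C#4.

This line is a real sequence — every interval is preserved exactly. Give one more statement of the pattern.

The 4-note cells begin on Bb3, G3, E3 — each down a 3rd from the last.
Statement 4 starts on C#3 and keeps the same exact contour: C#3 E3 G#3 A#3.

C#3 E3 G#3 A#3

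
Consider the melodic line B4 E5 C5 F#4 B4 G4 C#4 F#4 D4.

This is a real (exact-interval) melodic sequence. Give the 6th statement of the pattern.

Taking 3-note groups, the heads are B4, F#4, C#4: the pattern moves down a 4th.
Continuing the starts: G#3 → D#3 → A#2.
So cell 6 is A#2 D#3 B2.

A#2 D#3 B2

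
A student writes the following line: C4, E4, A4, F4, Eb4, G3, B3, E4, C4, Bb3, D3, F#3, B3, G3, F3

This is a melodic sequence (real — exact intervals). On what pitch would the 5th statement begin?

Unit = 5 notes; the statements start on C4, G3, D3, moving down a 4th each time.
Continuing: A2 → E2. Statement 5 starts on E2.

E2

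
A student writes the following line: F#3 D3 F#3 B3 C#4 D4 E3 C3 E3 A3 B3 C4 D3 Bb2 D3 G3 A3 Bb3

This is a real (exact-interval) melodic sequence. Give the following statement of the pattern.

C3 Ab2 C3 F3 G3 Ab3

The 6-note cells begin on F#3, E3, D3 — each down a 2nd from the last.
Statement 4 starts on C3 and keeps the same exact contour: C3 Ab2 C3 F3 G3 Ab3.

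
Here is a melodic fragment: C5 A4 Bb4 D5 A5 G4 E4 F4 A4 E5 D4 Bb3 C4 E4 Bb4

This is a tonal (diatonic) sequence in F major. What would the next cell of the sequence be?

The 5-note cells begin on C5, G4, D4 — each down a 4th from the last.
So cell 4 is A3 F3 G3 Bb3 F4.

A3 F3 G3 Bb3 F4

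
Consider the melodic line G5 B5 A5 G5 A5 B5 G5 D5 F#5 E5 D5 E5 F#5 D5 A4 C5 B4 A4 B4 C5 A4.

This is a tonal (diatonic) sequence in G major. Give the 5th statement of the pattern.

The 7-note cells begin on G5, D5, A4 — each down a 4th from the last.
Extending down a 4th: E4 → B3.
From B3 the diatonic shape gives B3 D4 C4 B3 C4 D4 B3.

B3 D4 C4 B3 C4 D4 B3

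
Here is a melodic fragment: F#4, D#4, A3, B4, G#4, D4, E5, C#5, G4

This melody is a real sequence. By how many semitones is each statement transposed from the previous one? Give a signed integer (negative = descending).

With a 3-note motive the entries are F#4, B4, E5, each up a 4th from the previous.
F#4→B4 is 71 − 66 = 5 semitones.

5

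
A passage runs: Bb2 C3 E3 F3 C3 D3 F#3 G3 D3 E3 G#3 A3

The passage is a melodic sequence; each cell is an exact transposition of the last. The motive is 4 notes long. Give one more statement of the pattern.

Unit = 4 notes; the statements start on Bb2, C3, D3, moving up a 2nd each time.
So cell 4 is E3 F#3 A#3 B3.

E3 F#3 A#3 B3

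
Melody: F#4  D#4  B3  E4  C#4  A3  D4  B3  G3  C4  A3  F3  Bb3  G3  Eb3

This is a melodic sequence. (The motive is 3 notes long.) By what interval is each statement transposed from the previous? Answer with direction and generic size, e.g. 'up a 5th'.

Unit = 3 notes; the statements start on F#4, E4, D4, C4, Bb3, moving down a 2nd each time.
From F#4 to E4: down a 2nd.

down a 2nd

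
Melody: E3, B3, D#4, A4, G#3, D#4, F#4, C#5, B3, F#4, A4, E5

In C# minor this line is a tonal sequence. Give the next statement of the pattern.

D#4 A4 C#5 G#5

With a 4-note motive the entries are E3, G#3, B3, each up a 3rd from the previous.
Statement 4 starts on D#4 and keeps the same diatonic contour: D#4 A4 C#5 G#5.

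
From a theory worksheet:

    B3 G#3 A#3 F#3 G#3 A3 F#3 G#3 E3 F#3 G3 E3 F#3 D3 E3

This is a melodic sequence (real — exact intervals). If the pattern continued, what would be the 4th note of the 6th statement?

Ab2

With 5-note cells, note 4 of each statement runs F#3, E3, D3.
Carrying that down a 2nd forward: C3 → Bb2 → Ab2.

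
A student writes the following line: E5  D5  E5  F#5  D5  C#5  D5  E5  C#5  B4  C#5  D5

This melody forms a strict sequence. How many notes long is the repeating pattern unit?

4

Try groups of 4 (3 cells in 12 notes):
E5 D5 E5 F#5 | D5 C#5 D5 E5 | C#5 B4 C#5 D5
That's a consistent down a 2nd shift per cell, and no other grouping gives one.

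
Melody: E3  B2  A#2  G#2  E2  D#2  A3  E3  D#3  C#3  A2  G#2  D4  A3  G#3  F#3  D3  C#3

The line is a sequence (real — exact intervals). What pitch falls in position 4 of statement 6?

A4

With 6-note cells, note 4 of each statement runs G#2, C#3, F#3.
Extending up a 4th: B3 → E4 → A4.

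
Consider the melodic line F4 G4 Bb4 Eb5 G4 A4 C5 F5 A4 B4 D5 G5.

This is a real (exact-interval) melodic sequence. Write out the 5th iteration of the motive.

C#5 D#5 F#5 B5

With a 4-note motive the entries are F4, G4, A4, each up a 2nd from the previous.
Carrying on: B4 → C#5.
Statement 5 starts on C#5 and keeps the same exact contour: C#5 D#5 F#5 B5.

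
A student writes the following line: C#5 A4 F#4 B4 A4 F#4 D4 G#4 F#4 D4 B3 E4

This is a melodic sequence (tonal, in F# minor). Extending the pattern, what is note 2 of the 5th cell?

Grouping in 4s, the 2nd note of each cell is A4, F#4, D4.
Each moves down a 3rd. Continuing: B3 → G#3.

G#3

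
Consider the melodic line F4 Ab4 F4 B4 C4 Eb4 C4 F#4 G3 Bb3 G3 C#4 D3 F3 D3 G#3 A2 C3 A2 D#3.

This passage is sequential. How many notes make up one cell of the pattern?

4

Try groups of 4 (5 cells in 20 notes):
F4 Ab4 F4 B4 | C4 Eb4 C4 F#4 | G3 Bb3 G3 C#4 | D3 F3 D3 G#3 | A2 C3 A2 D#3
Each cell is the previous one down a 4th — so the unit is 4 notes.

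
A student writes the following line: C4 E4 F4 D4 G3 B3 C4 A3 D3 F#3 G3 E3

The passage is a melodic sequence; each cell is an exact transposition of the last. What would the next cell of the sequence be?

A2 C#3 D3 B2

The 4-note cells begin on C4, G3, D3 — each down a 4th from the last.
Statement 4 starts on A2 and keeps the same exact contour: A2 C#3 D3 B2.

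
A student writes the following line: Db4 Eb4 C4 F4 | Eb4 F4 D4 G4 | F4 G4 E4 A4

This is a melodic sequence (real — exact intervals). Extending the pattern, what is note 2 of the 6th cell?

C#5

Grouping in 4s, the 2nd note of each cell is Eb4, F4, G4.
Each moves up a 2nd. Continuing: A4 → B4 → C#5.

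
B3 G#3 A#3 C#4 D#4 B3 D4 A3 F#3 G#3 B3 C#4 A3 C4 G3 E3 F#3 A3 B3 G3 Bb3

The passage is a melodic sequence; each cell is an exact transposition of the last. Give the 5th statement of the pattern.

Eb3 C3 D3 F3 G3 Eb3 Gb3

With a 7-note motive the entries are B3, A3, G3, each down a 2nd from the previous.
Extending down a 2nd: F3 → Eb3.
So cell 5 is Eb3 C3 D3 F3 G3 Eb3 Gb3.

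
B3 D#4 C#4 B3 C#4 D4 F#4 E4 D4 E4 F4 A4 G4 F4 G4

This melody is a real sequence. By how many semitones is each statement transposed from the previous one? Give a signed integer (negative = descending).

The 5-note cells begin on B3, D4, F4 — each up a 3rd from the last.
Counting half-steps from B3 to D4: 3.

3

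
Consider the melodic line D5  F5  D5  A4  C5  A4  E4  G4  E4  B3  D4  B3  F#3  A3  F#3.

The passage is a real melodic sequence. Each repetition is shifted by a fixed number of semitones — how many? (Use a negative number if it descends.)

With a 3-note motive the entries are D5, A4, E4, B3, F#3, each down a 4th from the previous.
D5→A4 is 69 − 74 = -5 semitones.

-5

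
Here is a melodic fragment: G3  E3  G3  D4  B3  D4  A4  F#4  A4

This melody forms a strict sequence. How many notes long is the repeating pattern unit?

3

There are 9 notes; a 3-note unit gives 3 cells:
G3 E3 G3 | D4 B3 D4 | A4 F#4 A4
That's a consistent up a 5th shift per cell, and no other grouping gives one.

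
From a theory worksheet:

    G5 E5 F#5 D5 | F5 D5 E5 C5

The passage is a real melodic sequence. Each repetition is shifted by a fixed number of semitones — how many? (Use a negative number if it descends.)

-2

Taking 4-note groups, the heads are G5, F5: the pattern moves down a 2nd.
G5 to F5 spans -2 semitones.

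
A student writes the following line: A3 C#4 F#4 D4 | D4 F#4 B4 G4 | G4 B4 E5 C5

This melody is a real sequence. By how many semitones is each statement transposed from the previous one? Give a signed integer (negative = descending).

Unit = 4 notes; the statements start on A3, D4, G4, moving up a 4th each time.
Counting half-steps from A3 to D4: 5.

5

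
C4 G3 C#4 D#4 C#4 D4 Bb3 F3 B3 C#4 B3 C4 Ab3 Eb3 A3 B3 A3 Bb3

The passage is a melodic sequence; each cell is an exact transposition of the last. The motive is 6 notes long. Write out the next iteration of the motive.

Gb3 Db3 G3 A3 G3 Ab3

Unit = 6 notes; the statements start on C4, Bb3, Ab3, moving down a 2nd each time.
From Gb3 the exact shape gives Gb3 Db3 G3 A3 G3 Ab3.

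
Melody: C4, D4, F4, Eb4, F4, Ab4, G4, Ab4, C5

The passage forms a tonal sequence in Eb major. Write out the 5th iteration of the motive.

D5 Eb5 G5

Taking 3-note groups, the heads are C4, Eb4, G4: the pattern moves up a 3rd.
Extending up a 3rd: Bb4 → D5.
So cell 5 is D5 Eb5 G5.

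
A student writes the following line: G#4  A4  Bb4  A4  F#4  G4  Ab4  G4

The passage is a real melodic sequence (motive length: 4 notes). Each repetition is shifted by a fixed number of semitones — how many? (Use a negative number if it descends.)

-2

With a 4-note motive the entries are G#4, F#4, each down a 2nd from the previous.
G#4→F#4 is 66 − 68 = -2 semitones.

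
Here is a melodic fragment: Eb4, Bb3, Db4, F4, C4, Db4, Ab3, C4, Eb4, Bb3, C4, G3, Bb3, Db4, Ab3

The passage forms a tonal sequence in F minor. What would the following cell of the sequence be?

Bb3 F3 Ab3 C4 G3

The 5-note cells begin on Eb4, Db4, C4 — each down a 2nd from the last.
From Bb3 the diatonic shape gives Bb3 F3 Ab3 C4 G3.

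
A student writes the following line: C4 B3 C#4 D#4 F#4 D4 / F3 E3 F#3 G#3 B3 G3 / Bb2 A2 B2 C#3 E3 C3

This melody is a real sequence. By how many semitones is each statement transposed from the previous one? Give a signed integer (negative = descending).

With a 6-note motive the entries are C4, F3, Bb2, each down a 5th from the previous.
C4 to F3 spans -7 semitones.

-7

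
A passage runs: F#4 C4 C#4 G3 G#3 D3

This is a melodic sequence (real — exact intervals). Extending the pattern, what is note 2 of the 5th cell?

Grouping in 2s, the 2nd note of each cell is C4, G3, D3.
Carrying that down a 4th forward: A2 → E2.

E2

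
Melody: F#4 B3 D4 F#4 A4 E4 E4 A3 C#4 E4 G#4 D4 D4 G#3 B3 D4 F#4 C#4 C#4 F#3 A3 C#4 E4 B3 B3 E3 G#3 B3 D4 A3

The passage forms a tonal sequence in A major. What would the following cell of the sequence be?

A3 D3 F#3 A3 C#4 G#3

Taking 6-note groups, the heads are F#4, E4, D4, C#4, B3: the pattern moves down a 2nd.
So cell 6 is A3 D3 F#3 A3 C#4 G#3.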